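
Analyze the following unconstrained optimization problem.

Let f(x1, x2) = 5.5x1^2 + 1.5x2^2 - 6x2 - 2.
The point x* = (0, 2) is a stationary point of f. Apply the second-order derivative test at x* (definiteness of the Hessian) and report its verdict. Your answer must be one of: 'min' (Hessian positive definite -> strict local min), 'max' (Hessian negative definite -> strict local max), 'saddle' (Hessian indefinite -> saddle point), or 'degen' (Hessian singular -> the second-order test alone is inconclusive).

Compute the Hessian H = grad^2 f:
  H = [[11, 0], [0, 3]]
Verify stationarity: grad f(x*) = H x* + g = (0, 0).
Eigenvalues of H: 3, 11.
Both eigenvalues > 0, so H is positive definite -> x* is a strict local min.

min


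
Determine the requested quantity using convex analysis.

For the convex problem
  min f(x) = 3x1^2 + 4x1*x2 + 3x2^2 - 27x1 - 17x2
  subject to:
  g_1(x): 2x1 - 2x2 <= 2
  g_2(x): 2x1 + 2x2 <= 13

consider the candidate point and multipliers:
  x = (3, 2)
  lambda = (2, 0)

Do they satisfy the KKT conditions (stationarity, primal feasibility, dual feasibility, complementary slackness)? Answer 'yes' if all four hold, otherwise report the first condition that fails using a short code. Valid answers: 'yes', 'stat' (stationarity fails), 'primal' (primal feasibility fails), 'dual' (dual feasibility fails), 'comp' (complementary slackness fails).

Gradient of f: grad f(x) = Q x + c = (-1, 7)
Constraint values g_i(x) = a_i^T x - b_i:
  g_1((3, 2)) = 0
  g_2((3, 2)) = -3
Stationarity residual: grad f(x) + sum_i lambda_i a_i = (3, 3)
  -> stationarity FAILS
Primal feasibility (all g_i <= 0): OK
Dual feasibility (all lambda_i >= 0): OK
Complementary slackness (lambda_i * g_i(x) = 0 for all i): OK

Verdict: the first failing condition is stationarity -> stat.

stat


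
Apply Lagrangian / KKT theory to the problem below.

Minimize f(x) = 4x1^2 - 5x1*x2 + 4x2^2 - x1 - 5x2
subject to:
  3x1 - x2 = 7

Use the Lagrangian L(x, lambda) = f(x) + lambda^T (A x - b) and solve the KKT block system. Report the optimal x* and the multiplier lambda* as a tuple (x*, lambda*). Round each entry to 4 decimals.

Form the Lagrangian:
  L(x, lambda) = (1/2) x^T Q x + c^T x + lambda^T (A x - b)
Stationarity (grad_x L = 0): Q x + c + A^T lambda = 0.
Primal feasibility: A x = b.

This gives the KKT block system:
  [ Q   A^T ] [ x     ]   [-c ]
  [ A    0  ] [ lambda ] = [ b ]

Solving the linear system:
  x*      = (2.98, 1.94)
  lambda* = (-4.38)
  f(x*)   = 8.99

x* = (2.98, 1.94), lambda* = (-4.38)


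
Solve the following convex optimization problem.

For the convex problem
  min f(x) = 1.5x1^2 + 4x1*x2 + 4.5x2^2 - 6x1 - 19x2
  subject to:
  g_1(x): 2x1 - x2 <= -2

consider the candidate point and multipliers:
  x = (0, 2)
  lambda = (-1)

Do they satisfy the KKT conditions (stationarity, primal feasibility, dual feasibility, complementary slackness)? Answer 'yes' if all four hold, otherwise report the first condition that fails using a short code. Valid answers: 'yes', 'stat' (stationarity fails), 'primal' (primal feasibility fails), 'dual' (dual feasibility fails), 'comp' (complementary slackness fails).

Gradient of f: grad f(x) = Q x + c = (2, -1)
Constraint values g_i(x) = a_i^T x - b_i:
  g_1((0, 2)) = 0
Stationarity residual: grad f(x) + sum_i lambda_i a_i = (0, 0)
  -> stationarity OK
Primal feasibility (all g_i <= 0): OK
Dual feasibility (all lambda_i >= 0): FAILS
Complementary slackness (lambda_i * g_i(x) = 0 for all i): OK

Verdict: the first failing condition is dual_feasibility -> dual.

dual


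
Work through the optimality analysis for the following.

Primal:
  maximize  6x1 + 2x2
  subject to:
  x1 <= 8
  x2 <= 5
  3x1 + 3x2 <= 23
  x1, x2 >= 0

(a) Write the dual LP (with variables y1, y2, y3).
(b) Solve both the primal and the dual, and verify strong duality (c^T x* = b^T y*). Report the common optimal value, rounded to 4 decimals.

The standard primal-dual pair for 'max c^T x s.t. A x <= b, x >= 0' is:
  Dual:  min b^T y  s.t.  A^T y >= c,  y >= 0.

So the dual LP is:
  minimize  8y1 + 5y2 + 23y3
  subject to:
    y1 + 3y3 >= 6
    y2 + 3y3 >= 2
    y1, y2, y3 >= 0

Solving the primal: x* = (7.6667, 0).
  primal value c^T x* = 46.
Solving the dual: y* = (0, 0, 2).
  dual value b^T y* = 46.
Strong duality: c^T x* = b^T y*. Confirmed.

46


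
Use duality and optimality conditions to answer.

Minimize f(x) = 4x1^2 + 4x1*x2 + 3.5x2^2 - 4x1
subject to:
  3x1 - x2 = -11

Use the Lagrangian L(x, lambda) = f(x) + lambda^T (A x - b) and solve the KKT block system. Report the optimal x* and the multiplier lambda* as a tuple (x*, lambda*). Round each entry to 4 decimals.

Form the Lagrangian:
  L(x, lambda) = (1/2) x^T Q x + c^T x + lambda^T (A x - b)
Stationarity (grad_x L = 0): Q x + c + A^T lambda = 0.
Primal feasibility: A x = b.

This gives the KKT block system:
  [ Q   A^T ] [ x     ]   [-c ]
  [ A    0  ] [ lambda ] = [ b ]

Solving the linear system:
  x*      = (-2.8526, 2.4421)
  lambda* = (5.6842)
  f(x*)   = 36.9684

x* = (-2.8526, 2.4421), lambda* = (5.6842)


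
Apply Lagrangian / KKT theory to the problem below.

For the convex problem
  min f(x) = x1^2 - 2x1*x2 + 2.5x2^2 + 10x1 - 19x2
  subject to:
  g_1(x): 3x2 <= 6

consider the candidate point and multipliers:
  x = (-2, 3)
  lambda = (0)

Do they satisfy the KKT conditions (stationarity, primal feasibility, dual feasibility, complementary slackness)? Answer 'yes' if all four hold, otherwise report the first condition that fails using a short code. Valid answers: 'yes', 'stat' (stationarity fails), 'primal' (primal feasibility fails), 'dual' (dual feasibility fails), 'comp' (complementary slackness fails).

Gradient of f: grad f(x) = Q x + c = (0, 0)
Constraint values g_i(x) = a_i^T x - b_i:
  g_1((-2, 3)) = 3
Stationarity residual: grad f(x) + sum_i lambda_i a_i = (0, 0)
  -> stationarity OK
Primal feasibility (all g_i <= 0): FAILS
Dual feasibility (all lambda_i >= 0): OK
Complementary slackness (lambda_i * g_i(x) = 0 for all i): OK

Verdict: the first failing condition is primal_feasibility -> primal.

primal


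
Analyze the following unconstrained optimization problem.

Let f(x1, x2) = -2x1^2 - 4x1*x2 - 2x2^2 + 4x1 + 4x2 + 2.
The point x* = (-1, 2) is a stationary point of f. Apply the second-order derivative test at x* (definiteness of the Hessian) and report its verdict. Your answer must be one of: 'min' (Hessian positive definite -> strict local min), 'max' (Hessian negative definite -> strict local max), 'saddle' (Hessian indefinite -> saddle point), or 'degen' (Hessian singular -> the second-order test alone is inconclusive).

Compute the Hessian H = grad^2 f:
  H = [[-4, -4], [-4, -4]]
Verify stationarity: grad f(x*) = H x* + g = (0, 0).
Eigenvalues of H: -8, 0.
H has a zero eigenvalue (singular; negative semidefinite but not definite), so H is neither positive definite, negative definite, nor indefinite. The second-order test alone is inconclusive -> degen.
(Indeed, f is constant along the null direction of H through x*, so x* is not a strict local extremum.)

degen


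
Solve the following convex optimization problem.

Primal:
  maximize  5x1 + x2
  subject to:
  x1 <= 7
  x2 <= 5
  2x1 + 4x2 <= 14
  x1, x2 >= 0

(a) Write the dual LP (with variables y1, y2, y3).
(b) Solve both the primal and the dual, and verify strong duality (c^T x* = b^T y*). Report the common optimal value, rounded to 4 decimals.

The standard primal-dual pair for 'max c^T x s.t. A x <= b, x >= 0' is:
  Dual:  min b^T y  s.t.  A^T y >= c,  y >= 0.

So the dual LP is:
  minimize  7y1 + 5y2 + 14y3
  subject to:
    y1 + 2y3 >= 5
    y2 + 4y3 >= 1
    y1, y2, y3 >= 0

Solving the primal: x* = (7, 0).
  primal value c^T x* = 35.
Solving the dual: y* = (4.5, 0, 0.25).
  dual value b^T y* = 35.
Strong duality: c^T x* = b^T y*. Confirmed.

35


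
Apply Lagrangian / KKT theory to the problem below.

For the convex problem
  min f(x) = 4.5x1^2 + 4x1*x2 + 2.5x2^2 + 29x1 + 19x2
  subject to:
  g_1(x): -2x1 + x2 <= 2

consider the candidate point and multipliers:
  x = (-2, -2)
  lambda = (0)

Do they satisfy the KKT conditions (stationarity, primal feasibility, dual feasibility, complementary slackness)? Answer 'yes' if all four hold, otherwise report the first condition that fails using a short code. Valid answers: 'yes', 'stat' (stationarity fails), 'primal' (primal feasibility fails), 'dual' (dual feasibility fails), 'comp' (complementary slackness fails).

Gradient of f: grad f(x) = Q x + c = (3, 1)
Constraint values g_i(x) = a_i^T x - b_i:
  g_1((-2, -2)) = 0
Stationarity residual: grad f(x) + sum_i lambda_i a_i = (3, 1)
  -> stationarity FAILS
Primal feasibility (all g_i <= 0): OK
Dual feasibility (all lambda_i >= 0): OK
Complementary slackness (lambda_i * g_i(x) = 0 for all i): OK

Verdict: the first failing condition is stationarity -> stat.

stat


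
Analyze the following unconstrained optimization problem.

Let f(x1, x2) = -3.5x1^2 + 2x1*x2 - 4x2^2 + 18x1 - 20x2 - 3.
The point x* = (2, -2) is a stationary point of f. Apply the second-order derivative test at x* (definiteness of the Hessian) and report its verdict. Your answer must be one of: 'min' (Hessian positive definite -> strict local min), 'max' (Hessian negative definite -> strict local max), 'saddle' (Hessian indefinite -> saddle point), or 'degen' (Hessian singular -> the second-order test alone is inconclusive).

Compute the Hessian H = grad^2 f:
  H = [[-7, 2], [2, -8]]
Verify stationarity: grad f(x*) = H x* + g = (0, 0).
Eigenvalues of H: -9.5616, -5.4384.
Both eigenvalues < 0, so H is negative definite -> x* is a strict local max.

max


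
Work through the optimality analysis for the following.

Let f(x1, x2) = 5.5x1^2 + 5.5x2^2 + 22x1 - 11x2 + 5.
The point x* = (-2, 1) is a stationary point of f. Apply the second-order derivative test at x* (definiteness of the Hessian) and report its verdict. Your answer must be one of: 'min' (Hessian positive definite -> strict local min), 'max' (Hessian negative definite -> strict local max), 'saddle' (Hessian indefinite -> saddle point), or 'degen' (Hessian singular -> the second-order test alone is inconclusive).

Compute the Hessian H = grad^2 f:
  H = [[11, 0], [0, 11]]
Verify stationarity: grad f(x*) = H x* + g = (0, 0).
Eigenvalues of H: 11, 11.
Both eigenvalues > 0, so H is positive definite -> x* is a strict local min.

min


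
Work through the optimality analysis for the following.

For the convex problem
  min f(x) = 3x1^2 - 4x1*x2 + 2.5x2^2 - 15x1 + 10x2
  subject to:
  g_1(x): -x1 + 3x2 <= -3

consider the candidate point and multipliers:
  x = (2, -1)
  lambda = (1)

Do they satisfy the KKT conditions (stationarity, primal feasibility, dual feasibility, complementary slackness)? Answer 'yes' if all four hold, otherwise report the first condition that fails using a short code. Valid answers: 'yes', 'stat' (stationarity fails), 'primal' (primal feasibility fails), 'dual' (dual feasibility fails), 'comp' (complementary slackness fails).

Gradient of f: grad f(x) = Q x + c = (1, -3)
Constraint values g_i(x) = a_i^T x - b_i:
  g_1((2, -1)) = -2
Stationarity residual: grad f(x) + sum_i lambda_i a_i = (0, 0)
  -> stationarity OK
Primal feasibility (all g_i <= 0): OK
Dual feasibility (all lambda_i >= 0): OK
Complementary slackness (lambda_i * g_i(x) = 0 for all i): FAILS

Verdict: the first failing condition is complementary_slackness -> comp.

comp


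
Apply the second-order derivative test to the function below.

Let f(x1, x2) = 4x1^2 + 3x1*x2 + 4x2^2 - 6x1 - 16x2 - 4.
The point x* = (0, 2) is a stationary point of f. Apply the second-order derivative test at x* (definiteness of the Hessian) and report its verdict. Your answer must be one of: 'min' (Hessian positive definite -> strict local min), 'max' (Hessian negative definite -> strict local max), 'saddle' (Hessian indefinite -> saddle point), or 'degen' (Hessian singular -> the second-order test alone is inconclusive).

Compute the Hessian H = grad^2 f:
  H = [[8, 3], [3, 8]]
Verify stationarity: grad f(x*) = H x* + g = (0, 0).
Eigenvalues of H: 5, 11.
Both eigenvalues > 0, so H is positive definite -> x* is a strict local min.

min


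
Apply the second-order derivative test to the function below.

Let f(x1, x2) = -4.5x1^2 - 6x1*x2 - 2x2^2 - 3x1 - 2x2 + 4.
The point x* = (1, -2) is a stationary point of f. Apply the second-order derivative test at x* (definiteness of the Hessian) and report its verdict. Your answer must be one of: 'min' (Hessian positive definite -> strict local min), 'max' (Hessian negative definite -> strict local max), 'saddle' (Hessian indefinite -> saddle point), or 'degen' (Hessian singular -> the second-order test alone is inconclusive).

Compute the Hessian H = grad^2 f:
  H = [[-9, -6], [-6, -4]]
Verify stationarity: grad f(x*) = H x* + g = (0, 0).
Eigenvalues of H: -13, 0.
H has a zero eigenvalue (singular; negative semidefinite but not definite), so H is neither positive definite, negative definite, nor indefinite. The second-order test alone is inconclusive -> degen.
(Indeed, f is constant along the null direction of H through x*, so x* is not a strict local extremum.)

degen


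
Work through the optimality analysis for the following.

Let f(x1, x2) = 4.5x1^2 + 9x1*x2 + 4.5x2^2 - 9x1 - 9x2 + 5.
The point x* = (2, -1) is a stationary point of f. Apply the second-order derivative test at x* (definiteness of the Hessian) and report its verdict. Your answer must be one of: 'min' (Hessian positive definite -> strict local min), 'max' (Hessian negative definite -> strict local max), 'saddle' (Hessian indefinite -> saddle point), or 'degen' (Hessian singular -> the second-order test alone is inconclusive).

Compute the Hessian H = grad^2 f:
  H = [[9, 9], [9, 9]]
Verify stationarity: grad f(x*) = H x* + g = (0, 0).
Eigenvalues of H: 0, 18.
H has a zero eigenvalue (singular; positive semidefinite but not definite), so H is neither positive definite, negative definite, nor indefinite. The second-order test alone is inconclusive -> degen.
(Indeed, f is constant along the null direction of H through x*, so x* is not a strict local extremum.)

degen


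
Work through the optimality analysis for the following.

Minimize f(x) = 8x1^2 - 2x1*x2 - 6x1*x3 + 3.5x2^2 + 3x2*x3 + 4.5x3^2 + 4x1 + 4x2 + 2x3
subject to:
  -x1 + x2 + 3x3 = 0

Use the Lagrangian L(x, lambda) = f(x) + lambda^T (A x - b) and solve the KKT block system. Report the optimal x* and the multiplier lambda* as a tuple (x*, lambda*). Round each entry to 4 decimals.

Form the Lagrangian:
  L(x, lambda) = (1/2) x^T Q x + c^T x + lambda^T (A x - b)
Stationarity (grad_x L = 0): Q x + c + A^T lambda = 0.
Primal feasibility: A x = b.

This gives the KKT block system:
  [ Q   A^T ] [ x     ]   [-c ]
  [ A    0  ] [ lambda ] = [ b ]

Solving the linear system:
  x*      = (-0.359, -0.5556, 0.0655)
  lambda* = (-1.0256)
  f(x*)   = -1.7635

x* = (-0.359, -0.5556, 0.0655), lambda* = (-1.0256)


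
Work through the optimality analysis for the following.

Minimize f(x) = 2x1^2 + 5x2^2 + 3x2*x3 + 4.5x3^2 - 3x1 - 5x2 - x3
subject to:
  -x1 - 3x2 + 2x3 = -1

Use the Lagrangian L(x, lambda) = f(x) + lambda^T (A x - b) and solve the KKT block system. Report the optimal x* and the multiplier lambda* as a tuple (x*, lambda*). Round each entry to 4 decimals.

Form the Lagrangian:
  L(x, lambda) = (1/2) x^T Q x + c^T x + lambda^T (A x - b)
Stationarity (grad_x L = 0): Q x + c + A^T lambda = 0.
Primal feasibility: A x = b.

This gives the KKT block system:
  [ Q   A^T ] [ x     ]   [-c ]
  [ A    0  ] [ lambda ] = [ b ]

Solving the linear system:
  x*      = (0.5867, 0.2525, 0.1721)
  lambda* = (-0.653)
  f(x*)   = -1.9238

x* = (0.5867, 0.2525, 0.1721), lambda* = (-0.653)


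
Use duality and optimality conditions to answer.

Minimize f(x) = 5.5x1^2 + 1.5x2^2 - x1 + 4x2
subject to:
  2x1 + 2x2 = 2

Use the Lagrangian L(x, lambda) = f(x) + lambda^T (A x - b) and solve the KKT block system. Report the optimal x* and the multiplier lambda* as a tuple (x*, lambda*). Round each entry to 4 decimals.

Form the Lagrangian:
  L(x, lambda) = (1/2) x^T Q x + c^T x + lambda^T (A x - b)
Stationarity (grad_x L = 0): Q x + c + A^T lambda = 0.
Primal feasibility: A x = b.

This gives the KKT block system:
  [ Q   A^T ] [ x     ]   [-c ]
  [ A    0  ] [ lambda ] = [ b ]

Solving the linear system:
  x*      = (0.5714, 0.4286)
  lambda* = (-2.6429)
  f(x*)   = 3.2143

x* = (0.5714, 0.4286), lambda* = (-2.6429)


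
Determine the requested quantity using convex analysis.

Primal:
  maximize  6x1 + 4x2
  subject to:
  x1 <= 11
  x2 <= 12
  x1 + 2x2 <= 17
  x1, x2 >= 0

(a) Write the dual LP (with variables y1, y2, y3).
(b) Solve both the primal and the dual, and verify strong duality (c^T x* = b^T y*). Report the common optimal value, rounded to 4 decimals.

The standard primal-dual pair for 'max c^T x s.t. A x <= b, x >= 0' is:
  Dual:  min b^T y  s.t.  A^T y >= c,  y >= 0.

So the dual LP is:
  minimize  11y1 + 12y2 + 17y3
  subject to:
    y1 + y3 >= 6
    y2 + 2y3 >= 4
    y1, y2, y3 >= 0

Solving the primal: x* = (11, 3).
  primal value c^T x* = 78.
Solving the dual: y* = (4, 0, 2).
  dual value b^T y* = 78.
Strong duality: c^T x* = b^T y*. Confirmed.

78


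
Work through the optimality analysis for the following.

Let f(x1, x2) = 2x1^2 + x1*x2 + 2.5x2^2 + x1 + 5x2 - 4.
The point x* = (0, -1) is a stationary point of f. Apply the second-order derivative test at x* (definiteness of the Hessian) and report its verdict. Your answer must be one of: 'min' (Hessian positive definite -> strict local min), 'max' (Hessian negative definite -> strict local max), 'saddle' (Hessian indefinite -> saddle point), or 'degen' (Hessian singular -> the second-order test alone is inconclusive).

Compute the Hessian H = grad^2 f:
  H = [[4, 1], [1, 5]]
Verify stationarity: grad f(x*) = H x* + g = (0, 0).
Eigenvalues of H: 3.382, 5.618.
Both eigenvalues > 0, so H is positive definite -> x* is a strict local min.

min


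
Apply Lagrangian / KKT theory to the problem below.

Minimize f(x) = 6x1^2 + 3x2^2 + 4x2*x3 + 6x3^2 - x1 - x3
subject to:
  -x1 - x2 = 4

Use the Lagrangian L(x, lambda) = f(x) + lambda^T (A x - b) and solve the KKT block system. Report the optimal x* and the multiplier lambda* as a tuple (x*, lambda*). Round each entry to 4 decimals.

Form the Lagrangian:
  L(x, lambda) = (1/2) x^T Q x + c^T x + lambda^T (A x - b)
Stationarity (grad_x L = 0): Q x + c + A^T lambda = 0.
Primal feasibility: A x = b.

This gives the KKT block system:
  [ Q   A^T ] [ x     ]   [-c ]
  [ A    0  ] [ lambda ] = [ b ]

Solving the linear system:
  x*      = (-1.04, -2.96, 1.07)
  lambda* = (-13.48)
  f(x*)   = 26.945

x* = (-1.04, -2.96, 1.07), lambda* = (-13.48)


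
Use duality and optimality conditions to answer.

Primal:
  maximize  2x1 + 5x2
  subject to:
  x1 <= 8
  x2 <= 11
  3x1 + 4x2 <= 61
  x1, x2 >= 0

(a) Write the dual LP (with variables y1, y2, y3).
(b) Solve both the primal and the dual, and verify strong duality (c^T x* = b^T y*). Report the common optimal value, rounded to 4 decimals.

The standard primal-dual pair for 'max c^T x s.t. A x <= b, x >= 0' is:
  Dual:  min b^T y  s.t.  A^T y >= c,  y >= 0.

So the dual LP is:
  minimize  8y1 + 11y2 + 61y3
  subject to:
    y1 + 3y3 >= 2
    y2 + 4y3 >= 5
    y1, y2, y3 >= 0

Solving the primal: x* = (5.6667, 11).
  primal value c^T x* = 66.3333.
Solving the dual: y* = (0, 2.3333, 0.6667).
  dual value b^T y* = 66.3333.
Strong duality: c^T x* = b^T y*. Confirmed.

66.3333


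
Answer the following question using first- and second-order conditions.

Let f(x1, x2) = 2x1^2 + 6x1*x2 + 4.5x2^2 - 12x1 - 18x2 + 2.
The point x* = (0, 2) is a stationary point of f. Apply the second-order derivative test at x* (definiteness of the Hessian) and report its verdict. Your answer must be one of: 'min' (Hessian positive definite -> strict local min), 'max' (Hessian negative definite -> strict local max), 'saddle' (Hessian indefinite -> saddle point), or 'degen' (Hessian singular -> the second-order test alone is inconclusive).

Compute the Hessian H = grad^2 f:
  H = [[4, 6], [6, 9]]
Verify stationarity: grad f(x*) = H x* + g = (0, 0).
Eigenvalues of H: 0, 13.
H has a zero eigenvalue (singular; positive semidefinite but not definite), so H is neither positive definite, negative definite, nor indefinite. The second-order test alone is inconclusive -> degen.
(Indeed, f is constant along the null direction of H through x*, so x* is not a strict local extremum.)

degen


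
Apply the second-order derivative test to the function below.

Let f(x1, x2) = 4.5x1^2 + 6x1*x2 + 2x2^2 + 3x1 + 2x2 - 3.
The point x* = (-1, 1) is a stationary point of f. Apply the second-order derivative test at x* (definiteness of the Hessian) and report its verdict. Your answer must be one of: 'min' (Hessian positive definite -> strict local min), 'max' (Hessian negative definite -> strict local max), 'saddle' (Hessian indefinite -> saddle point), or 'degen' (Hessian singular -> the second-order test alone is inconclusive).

Compute the Hessian H = grad^2 f:
  H = [[9, 6], [6, 4]]
Verify stationarity: grad f(x*) = H x* + g = (0, 0).
Eigenvalues of H: 0, 13.
H has a zero eigenvalue (singular; positive semidefinite but not definite), so H is neither positive definite, negative definite, nor indefinite. The second-order test alone is inconclusive -> degen.
(Indeed, f is constant along the null direction of H through x*, so x* is not a strict local extremum.)

degen


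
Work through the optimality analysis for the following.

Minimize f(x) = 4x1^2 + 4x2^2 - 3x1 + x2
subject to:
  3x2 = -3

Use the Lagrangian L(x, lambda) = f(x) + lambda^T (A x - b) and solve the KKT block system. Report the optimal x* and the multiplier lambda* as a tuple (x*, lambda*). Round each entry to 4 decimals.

Form the Lagrangian:
  L(x, lambda) = (1/2) x^T Q x + c^T x + lambda^T (A x - b)
Stationarity (grad_x L = 0): Q x + c + A^T lambda = 0.
Primal feasibility: A x = b.

This gives the KKT block system:
  [ Q   A^T ] [ x     ]   [-c ]
  [ A    0  ] [ lambda ] = [ b ]

Solving the linear system:
  x*      = (0.375, -1)
  lambda* = (2.3333)
  f(x*)   = 2.4375

x* = (0.375, -1), lambda* = (2.3333)


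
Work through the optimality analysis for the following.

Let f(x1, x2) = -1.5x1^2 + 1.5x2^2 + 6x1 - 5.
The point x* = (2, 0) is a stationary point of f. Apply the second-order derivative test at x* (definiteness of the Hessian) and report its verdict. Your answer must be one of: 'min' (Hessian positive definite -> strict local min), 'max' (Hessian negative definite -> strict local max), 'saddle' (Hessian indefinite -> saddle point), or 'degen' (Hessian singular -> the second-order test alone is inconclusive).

Compute the Hessian H = grad^2 f:
  H = [[-3, 0], [0, 3]]
Verify stationarity: grad f(x*) = H x* + g = (0, 0).
Eigenvalues of H: -3, 3.
Eigenvalues have mixed signs, so H is indefinite -> x* is a saddle point.

saddle


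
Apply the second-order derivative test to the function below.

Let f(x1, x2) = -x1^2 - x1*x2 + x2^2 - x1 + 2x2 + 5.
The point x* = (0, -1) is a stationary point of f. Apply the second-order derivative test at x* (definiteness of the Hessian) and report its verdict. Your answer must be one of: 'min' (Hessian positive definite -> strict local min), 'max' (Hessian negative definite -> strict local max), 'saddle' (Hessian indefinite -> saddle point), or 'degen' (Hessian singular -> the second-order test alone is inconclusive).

Compute the Hessian H = grad^2 f:
  H = [[-2, -1], [-1, 2]]
Verify stationarity: grad f(x*) = H x* + g = (0, 0).
Eigenvalues of H: -2.2361, 2.2361.
Eigenvalues have mixed signs, so H is indefinite -> x* is a saddle point.

saddle


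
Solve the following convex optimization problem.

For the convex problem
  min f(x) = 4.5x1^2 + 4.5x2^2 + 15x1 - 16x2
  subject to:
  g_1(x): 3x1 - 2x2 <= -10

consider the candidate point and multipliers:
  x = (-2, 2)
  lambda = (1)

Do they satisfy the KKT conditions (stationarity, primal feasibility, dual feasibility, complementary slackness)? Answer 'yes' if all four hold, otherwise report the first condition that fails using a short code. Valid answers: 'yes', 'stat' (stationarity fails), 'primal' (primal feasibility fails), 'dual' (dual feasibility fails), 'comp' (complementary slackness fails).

Gradient of f: grad f(x) = Q x + c = (-3, 2)
Constraint values g_i(x) = a_i^T x - b_i:
  g_1((-2, 2)) = 0
Stationarity residual: grad f(x) + sum_i lambda_i a_i = (0, 0)
  -> stationarity OK
Primal feasibility (all g_i <= 0): OK
Dual feasibility (all lambda_i >= 0): OK
Complementary slackness (lambda_i * g_i(x) = 0 for all i): OK

Verdict: yes, KKT holds.

yes


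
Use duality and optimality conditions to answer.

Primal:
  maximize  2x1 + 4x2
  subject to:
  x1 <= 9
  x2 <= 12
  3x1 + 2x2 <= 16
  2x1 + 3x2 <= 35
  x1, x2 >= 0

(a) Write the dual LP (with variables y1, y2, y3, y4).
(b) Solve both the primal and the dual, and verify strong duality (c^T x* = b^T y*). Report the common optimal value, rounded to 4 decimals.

The standard primal-dual pair for 'max c^T x s.t. A x <= b, x >= 0' is:
  Dual:  min b^T y  s.t.  A^T y >= c,  y >= 0.

So the dual LP is:
  minimize  9y1 + 12y2 + 16y3 + 35y4
  subject to:
    y1 + 3y3 + 2y4 >= 2
    y2 + 2y3 + 3y4 >= 4
    y1, y2, y3, y4 >= 0

Solving the primal: x* = (0, 8).
  primal value c^T x* = 32.
Solving the dual: y* = (0, 0, 2, 0).
  dual value b^T y* = 32.
Strong duality: c^T x* = b^T y*. Confirmed.

32


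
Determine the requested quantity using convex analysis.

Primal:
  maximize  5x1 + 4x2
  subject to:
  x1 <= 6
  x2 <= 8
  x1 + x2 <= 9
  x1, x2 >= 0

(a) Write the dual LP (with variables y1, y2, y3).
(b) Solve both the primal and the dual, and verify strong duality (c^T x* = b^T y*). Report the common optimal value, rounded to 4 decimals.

The standard primal-dual pair for 'max c^T x s.t. A x <= b, x >= 0' is:
  Dual:  min b^T y  s.t.  A^T y >= c,  y >= 0.

So the dual LP is:
  minimize  6y1 + 8y2 + 9y3
  subject to:
    y1 + y3 >= 5
    y2 + y3 >= 4
    y1, y2, y3 >= 0

Solving the primal: x* = (6, 3).
  primal value c^T x* = 42.
Solving the dual: y* = (1, 0, 4).
  dual value b^T y* = 42.
Strong duality: c^T x* = b^T y*. Confirmed.

42


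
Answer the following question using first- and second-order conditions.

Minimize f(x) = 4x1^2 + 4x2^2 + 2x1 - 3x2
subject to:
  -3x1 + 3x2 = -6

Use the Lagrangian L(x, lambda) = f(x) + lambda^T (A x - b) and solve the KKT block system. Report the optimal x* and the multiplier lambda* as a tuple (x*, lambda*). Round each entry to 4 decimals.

Form the Lagrangian:
  L(x, lambda) = (1/2) x^T Q x + c^T x + lambda^T (A x - b)
Stationarity (grad_x L = 0): Q x + c + A^T lambda = 0.
Primal feasibility: A x = b.

This gives the KKT block system:
  [ Q   A^T ] [ x     ]   [-c ]
  [ A    0  ] [ lambda ] = [ b ]

Solving the linear system:
  x*      = (1.0625, -0.9375)
  lambda* = (3.5)
  f(x*)   = 12.9688

x* = (1.0625, -0.9375), lambda* = (3.5)


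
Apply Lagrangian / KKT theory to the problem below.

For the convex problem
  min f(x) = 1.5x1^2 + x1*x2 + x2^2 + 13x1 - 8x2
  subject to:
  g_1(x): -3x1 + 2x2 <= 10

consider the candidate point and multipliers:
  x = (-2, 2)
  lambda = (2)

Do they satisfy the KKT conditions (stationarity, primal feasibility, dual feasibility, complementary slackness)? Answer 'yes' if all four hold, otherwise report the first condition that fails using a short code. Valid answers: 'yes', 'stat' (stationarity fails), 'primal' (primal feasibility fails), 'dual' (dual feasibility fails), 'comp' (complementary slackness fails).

Gradient of f: grad f(x) = Q x + c = (9, -6)
Constraint values g_i(x) = a_i^T x - b_i:
  g_1((-2, 2)) = 0
Stationarity residual: grad f(x) + sum_i lambda_i a_i = (3, -2)
  -> stationarity FAILS
Primal feasibility (all g_i <= 0): OK
Dual feasibility (all lambda_i >= 0): OK
Complementary slackness (lambda_i * g_i(x) = 0 for all i): OK

Verdict: the first failing condition is stationarity -> stat.

stat


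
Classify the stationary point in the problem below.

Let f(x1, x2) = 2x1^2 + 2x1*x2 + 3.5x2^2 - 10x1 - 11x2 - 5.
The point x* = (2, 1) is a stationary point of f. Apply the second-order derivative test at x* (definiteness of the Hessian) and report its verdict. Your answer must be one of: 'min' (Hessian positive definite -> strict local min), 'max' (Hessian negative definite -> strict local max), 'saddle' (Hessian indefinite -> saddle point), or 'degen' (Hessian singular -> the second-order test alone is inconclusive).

Compute the Hessian H = grad^2 f:
  H = [[4, 2], [2, 7]]
Verify stationarity: grad f(x*) = H x* + g = (0, 0).
Eigenvalues of H: 3, 8.
Both eigenvalues > 0, so H is positive definite -> x* is a strict local min.

min


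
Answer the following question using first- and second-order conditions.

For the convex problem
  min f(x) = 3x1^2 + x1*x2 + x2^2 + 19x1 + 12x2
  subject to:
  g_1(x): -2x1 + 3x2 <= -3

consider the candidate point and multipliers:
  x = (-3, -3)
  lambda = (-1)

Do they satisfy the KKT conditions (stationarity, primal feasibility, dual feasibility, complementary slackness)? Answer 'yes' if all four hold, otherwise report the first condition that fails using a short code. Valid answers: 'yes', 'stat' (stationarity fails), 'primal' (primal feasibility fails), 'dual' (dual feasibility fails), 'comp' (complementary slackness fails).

Gradient of f: grad f(x) = Q x + c = (-2, 3)
Constraint values g_i(x) = a_i^T x - b_i:
  g_1((-3, -3)) = 0
Stationarity residual: grad f(x) + sum_i lambda_i a_i = (0, 0)
  -> stationarity OK
Primal feasibility (all g_i <= 0): OK
Dual feasibility (all lambda_i >= 0): FAILS
Complementary slackness (lambda_i * g_i(x) = 0 for all i): OK

Verdict: the first failing condition is dual_feasibility -> dual.

dual


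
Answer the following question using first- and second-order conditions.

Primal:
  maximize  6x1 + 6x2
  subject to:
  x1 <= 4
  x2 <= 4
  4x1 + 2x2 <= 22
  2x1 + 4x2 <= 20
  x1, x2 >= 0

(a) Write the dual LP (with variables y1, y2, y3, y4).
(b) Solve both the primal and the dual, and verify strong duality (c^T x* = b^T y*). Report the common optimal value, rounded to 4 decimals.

The standard primal-dual pair for 'max c^T x s.t. A x <= b, x >= 0' is:
  Dual:  min b^T y  s.t.  A^T y >= c,  y >= 0.

So the dual LP is:
  minimize  4y1 + 4y2 + 22y3 + 20y4
  subject to:
    y1 + 4y3 + 2y4 >= 6
    y2 + 2y3 + 4y4 >= 6
    y1, y2, y3, y4 >= 0

Solving the primal: x* = (4, 3).
  primal value c^T x* = 42.
Solving the dual: y* = (0, 0, 1, 1).
  dual value b^T y* = 42.
Strong duality: c^T x* = b^T y*. Confirmed.

42


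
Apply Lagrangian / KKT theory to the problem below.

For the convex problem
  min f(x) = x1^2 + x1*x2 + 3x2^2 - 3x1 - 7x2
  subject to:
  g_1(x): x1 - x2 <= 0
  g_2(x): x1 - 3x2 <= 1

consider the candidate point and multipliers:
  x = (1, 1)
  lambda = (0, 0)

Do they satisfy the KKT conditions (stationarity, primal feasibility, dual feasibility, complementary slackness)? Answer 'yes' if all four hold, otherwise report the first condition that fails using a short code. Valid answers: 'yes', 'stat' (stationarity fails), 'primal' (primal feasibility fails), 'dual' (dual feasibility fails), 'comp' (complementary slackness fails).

Gradient of f: grad f(x) = Q x + c = (0, 0)
Constraint values g_i(x) = a_i^T x - b_i:
  g_1((1, 1)) = 0
  g_2((1, 1)) = -3
Stationarity residual: grad f(x) + sum_i lambda_i a_i = (0, 0)
  -> stationarity OK
Primal feasibility (all g_i <= 0): OK
Dual feasibility (all lambda_i >= 0): OK
Complementary slackness (lambda_i * g_i(x) = 0 for all i): OK

Verdict: yes, KKT holds.

yes


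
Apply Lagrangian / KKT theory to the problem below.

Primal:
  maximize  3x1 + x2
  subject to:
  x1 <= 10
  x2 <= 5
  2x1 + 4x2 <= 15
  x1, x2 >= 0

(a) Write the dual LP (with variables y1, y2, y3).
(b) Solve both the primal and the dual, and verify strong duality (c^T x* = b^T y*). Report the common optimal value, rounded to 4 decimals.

The standard primal-dual pair for 'max c^T x s.t. A x <= b, x >= 0' is:
  Dual:  min b^T y  s.t.  A^T y >= c,  y >= 0.

So the dual LP is:
  minimize  10y1 + 5y2 + 15y3
  subject to:
    y1 + 2y3 >= 3
    y2 + 4y3 >= 1
    y1, y2, y3 >= 0

Solving the primal: x* = (7.5, 0).
  primal value c^T x* = 22.5.
Solving the dual: y* = (0, 0, 1.5).
  dual value b^T y* = 22.5.
Strong duality: c^T x* = b^T y*. Confirmed.

22.5


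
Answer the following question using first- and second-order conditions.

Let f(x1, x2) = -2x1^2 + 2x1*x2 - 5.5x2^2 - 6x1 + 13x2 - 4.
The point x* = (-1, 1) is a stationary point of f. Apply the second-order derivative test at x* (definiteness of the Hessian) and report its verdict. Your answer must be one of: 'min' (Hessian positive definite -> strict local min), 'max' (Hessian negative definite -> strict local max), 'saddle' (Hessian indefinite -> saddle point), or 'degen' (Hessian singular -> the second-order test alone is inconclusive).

Compute the Hessian H = grad^2 f:
  H = [[-4, 2], [2, -11]]
Verify stationarity: grad f(x*) = H x* + g = (0, 0).
Eigenvalues of H: -11.5311, -3.4689.
Both eigenvalues < 0, so H is negative definite -> x* is a strict local max.

max


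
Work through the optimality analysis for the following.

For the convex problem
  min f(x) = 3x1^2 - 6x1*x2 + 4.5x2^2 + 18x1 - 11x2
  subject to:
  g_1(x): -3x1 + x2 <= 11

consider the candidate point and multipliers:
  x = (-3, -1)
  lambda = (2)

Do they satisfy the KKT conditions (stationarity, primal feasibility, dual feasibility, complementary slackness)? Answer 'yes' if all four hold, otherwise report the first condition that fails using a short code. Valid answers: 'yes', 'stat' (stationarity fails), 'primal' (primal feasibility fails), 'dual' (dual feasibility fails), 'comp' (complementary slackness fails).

Gradient of f: grad f(x) = Q x + c = (6, -2)
Constraint values g_i(x) = a_i^T x - b_i:
  g_1((-3, -1)) = -3
Stationarity residual: grad f(x) + sum_i lambda_i a_i = (0, 0)
  -> stationarity OK
Primal feasibility (all g_i <= 0): OK
Dual feasibility (all lambda_i >= 0): OK
Complementary slackness (lambda_i * g_i(x) = 0 for all i): FAILS

Verdict: the first failing condition is complementary_slackness -> comp.

comp


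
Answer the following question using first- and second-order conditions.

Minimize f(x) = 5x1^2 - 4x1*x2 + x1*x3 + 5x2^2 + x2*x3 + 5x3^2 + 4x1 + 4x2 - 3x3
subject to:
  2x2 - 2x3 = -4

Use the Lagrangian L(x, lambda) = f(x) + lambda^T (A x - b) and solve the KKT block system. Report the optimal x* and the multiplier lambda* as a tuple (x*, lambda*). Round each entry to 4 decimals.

Form the Lagrangian:
  L(x, lambda) = (1/2) x^T Q x + c^T x + lambda^T (A x - b)
Stationarity (grad_x L = 0): Q x + c + A^T lambda = 0.
Primal feasibility: A x = b.

This gives the KKT block system:
  [ Q   A^T ] [ x     ]   [-c ]
  [ A    0  ] [ lambda ] = [ b ]

Solving the linear system:
  x*      = (-0.9526, -1.1754, 0.8246)
  lambda* = (1.5592)
  f(x*)   = -2.3744

x* = (-0.9526, -1.1754, 0.8246), lambda* = (1.5592)


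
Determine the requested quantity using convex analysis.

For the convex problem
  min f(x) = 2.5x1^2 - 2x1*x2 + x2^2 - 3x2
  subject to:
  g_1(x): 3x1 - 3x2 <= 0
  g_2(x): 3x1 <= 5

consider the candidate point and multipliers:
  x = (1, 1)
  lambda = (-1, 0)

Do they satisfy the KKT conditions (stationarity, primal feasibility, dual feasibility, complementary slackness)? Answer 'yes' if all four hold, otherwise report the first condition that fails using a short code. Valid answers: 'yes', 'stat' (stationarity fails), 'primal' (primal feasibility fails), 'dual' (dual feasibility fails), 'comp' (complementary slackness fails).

Gradient of f: grad f(x) = Q x + c = (3, -3)
Constraint values g_i(x) = a_i^T x - b_i:
  g_1((1, 1)) = 0
  g_2((1, 1)) = -2
Stationarity residual: grad f(x) + sum_i lambda_i a_i = (0, 0)
  -> stationarity OK
Primal feasibility (all g_i <= 0): OK
Dual feasibility (all lambda_i >= 0): FAILS
Complementary slackness (lambda_i * g_i(x) = 0 for all i): OK

Verdict: the first failing condition is dual_feasibility -> dual.

dual


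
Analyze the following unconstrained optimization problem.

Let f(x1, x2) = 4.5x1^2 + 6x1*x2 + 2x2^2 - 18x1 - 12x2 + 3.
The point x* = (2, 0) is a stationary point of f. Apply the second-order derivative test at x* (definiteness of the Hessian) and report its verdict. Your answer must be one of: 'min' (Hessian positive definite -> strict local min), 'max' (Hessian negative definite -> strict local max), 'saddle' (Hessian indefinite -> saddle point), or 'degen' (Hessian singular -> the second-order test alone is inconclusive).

Compute the Hessian H = grad^2 f:
  H = [[9, 6], [6, 4]]
Verify stationarity: grad f(x*) = H x* + g = (0, 0).
Eigenvalues of H: 0, 13.
H has a zero eigenvalue (singular; positive semidefinite but not definite), so H is neither positive definite, negative definite, nor indefinite. The second-order test alone is inconclusive -> degen.
(Indeed, f is constant along the null direction of H through x*, so x* is not a strict local extremum.)

degen


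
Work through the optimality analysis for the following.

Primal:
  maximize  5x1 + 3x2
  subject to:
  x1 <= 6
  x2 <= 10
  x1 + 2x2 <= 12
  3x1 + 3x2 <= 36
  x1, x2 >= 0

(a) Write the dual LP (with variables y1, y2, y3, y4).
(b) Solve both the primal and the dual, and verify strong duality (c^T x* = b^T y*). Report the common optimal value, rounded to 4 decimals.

The standard primal-dual pair for 'max c^T x s.t. A x <= b, x >= 0' is:
  Dual:  min b^T y  s.t.  A^T y >= c,  y >= 0.

So the dual LP is:
  minimize  6y1 + 10y2 + 12y3 + 36y4
  subject to:
    y1 + y3 + 3y4 >= 5
    y2 + 2y3 + 3y4 >= 3
    y1, y2, y3, y4 >= 0

Solving the primal: x* = (6, 3).
  primal value c^T x* = 39.
Solving the dual: y* = (3.5, 0, 1.5, 0).
  dual value b^T y* = 39.
Strong duality: c^T x* = b^T y*. Confirmed.

39


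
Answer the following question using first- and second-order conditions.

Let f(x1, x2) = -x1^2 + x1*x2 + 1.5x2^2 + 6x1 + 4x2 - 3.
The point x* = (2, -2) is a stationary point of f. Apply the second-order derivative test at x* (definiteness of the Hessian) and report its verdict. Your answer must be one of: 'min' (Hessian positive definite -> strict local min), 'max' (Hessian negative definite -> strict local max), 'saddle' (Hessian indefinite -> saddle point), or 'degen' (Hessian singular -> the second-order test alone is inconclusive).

Compute the Hessian H = grad^2 f:
  H = [[-2, 1], [1, 3]]
Verify stationarity: grad f(x*) = H x* + g = (0, 0).
Eigenvalues of H: -2.1926, 3.1926.
Eigenvalues have mixed signs, so H is indefinite -> x* is a saddle point.

saddle


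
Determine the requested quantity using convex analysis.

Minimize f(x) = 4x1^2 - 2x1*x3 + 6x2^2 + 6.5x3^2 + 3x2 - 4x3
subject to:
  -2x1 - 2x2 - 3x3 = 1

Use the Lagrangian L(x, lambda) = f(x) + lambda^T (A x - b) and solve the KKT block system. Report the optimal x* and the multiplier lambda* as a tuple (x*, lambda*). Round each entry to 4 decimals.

Form the Lagrangian:
  L(x, lambda) = (1/2) x^T Q x + c^T x + lambda^T (A x - b)
Stationarity (grad_x L = 0): Q x + c + A^T lambda = 0.
Primal feasibility: A x = b.

This gives the KKT block system:
  [ Q   A^T ] [ x     ]   [-c ]
  [ A    0  ] [ lambda ] = [ b ]

Solving the linear system:
  x*      = (-0.2059, -0.3989, 0.0699)
  lambda* = (-0.8934)
  f(x*)   = -0.2914

x* = (-0.2059, -0.3989, 0.0699), lambda* = (-0.8934)


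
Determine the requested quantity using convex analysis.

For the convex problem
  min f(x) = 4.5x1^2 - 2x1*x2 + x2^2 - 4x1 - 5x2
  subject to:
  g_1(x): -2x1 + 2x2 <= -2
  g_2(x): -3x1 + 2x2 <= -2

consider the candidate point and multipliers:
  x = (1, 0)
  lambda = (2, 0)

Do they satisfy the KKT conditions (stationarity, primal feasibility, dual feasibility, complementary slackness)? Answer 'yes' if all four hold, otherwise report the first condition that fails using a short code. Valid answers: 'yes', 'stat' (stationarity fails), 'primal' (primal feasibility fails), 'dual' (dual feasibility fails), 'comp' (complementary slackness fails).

Gradient of f: grad f(x) = Q x + c = (5, -7)
Constraint values g_i(x) = a_i^T x - b_i:
  g_1((1, 0)) = 0
  g_2((1, 0)) = -1
Stationarity residual: grad f(x) + sum_i lambda_i a_i = (1, -3)
  -> stationarity FAILS
Primal feasibility (all g_i <= 0): OK
Dual feasibility (all lambda_i >= 0): OK
Complementary slackness (lambda_i * g_i(x) = 0 for all i): OK

Verdict: the first failing condition is stationarity -> stat.

stat
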